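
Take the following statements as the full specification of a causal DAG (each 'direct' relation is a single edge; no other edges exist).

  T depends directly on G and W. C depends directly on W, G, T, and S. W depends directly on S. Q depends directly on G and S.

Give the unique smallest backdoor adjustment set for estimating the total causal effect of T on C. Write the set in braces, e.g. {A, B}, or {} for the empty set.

Variables eligible for adjustment (non-descendants of T, excluding T and C): {G, Q, S, W}.
Backdoor paths from T to C:
  P1: T <- G -> Q <- S -> W -> C
  P2: T <- G -> Q <- S -> C
  P3: T <- G -> C
  P4: T <- W <- S -> Q <- G -> C
  P5: T <- W <- S -> C
  P6: T <- W -> C
The empty set is not sufficient: P3 (T <- G -> C) has no collider blocking it and no conditioned non-collider, so it is open.
Try {G, W}:
  P1: blocked at fork node G ∈ conditioning set.
  P2: blocked at fork node G ∈ conditioning set.
  P3: blocked at fork node G ∈ conditioning set.
  P4: blocked at chain node W ∈ conditioning set.
  P5: blocked at chain node W ∈ conditioning set.
  P6: blocked at fork node W ∈ conditioning set.
{G, W} contains no descendant of T and blocks every backdoor path.
Every element of {G, W} is needed (dropping G leaves P3 open; dropping W leaves P5 open), so no proper subset is valid.
Among all size-2 subsets of the eligible variables, only {G, W} blocks every backdoor path, so it is the unique smallest valid adjustment set.

{G, W}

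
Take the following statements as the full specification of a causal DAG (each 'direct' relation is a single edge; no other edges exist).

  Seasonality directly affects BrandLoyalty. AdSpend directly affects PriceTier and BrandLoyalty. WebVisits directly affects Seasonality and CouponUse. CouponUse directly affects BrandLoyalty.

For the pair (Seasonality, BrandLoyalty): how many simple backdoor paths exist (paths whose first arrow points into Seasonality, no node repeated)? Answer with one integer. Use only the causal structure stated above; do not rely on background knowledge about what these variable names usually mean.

A backdoor path from Seasonality to BrandLoyalty is any simple undirected path whose first edge points into Seasonality (i.e. leaves Seasonality via a parent).
Parents of Seasonality: {WebVisits}.
Enumerating:
  P1: Seasonality <- WebVisits -> CouponUse -> BrandLoyalty
That exhausts the simple backdoor paths. Count: 1.

1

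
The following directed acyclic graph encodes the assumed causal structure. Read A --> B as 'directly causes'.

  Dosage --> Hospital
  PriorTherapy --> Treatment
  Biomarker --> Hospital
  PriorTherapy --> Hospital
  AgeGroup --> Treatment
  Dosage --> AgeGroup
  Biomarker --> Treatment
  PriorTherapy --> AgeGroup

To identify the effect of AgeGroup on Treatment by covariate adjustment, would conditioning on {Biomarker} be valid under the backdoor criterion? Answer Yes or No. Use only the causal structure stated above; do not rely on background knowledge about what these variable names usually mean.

No

Backdoor paths from AgeGroup to Treatment (paths whose first edge points into AgeGroup):
  P1: AgeGroup <- Dosage -> Hospital <- Biomarker -> Treatment
  P2: AgeGroup <- Dosage -> Hospital <- PriorTherapy -> Treatment
  P3: AgeGroup <- PriorTherapy -> Treatment
  P4: AgeGroup <- PriorTherapy -> Hospital <- Biomarker -> Treatment
Condition 1 (no descendant of AgeGroup in the set): holds — descendants of AgeGroup are {Treatment}; none are in {Biomarker}.
Condition 2 (every backdoor path blocked by {Biomarker}):
  P1: blocked at collider Hospital (neither it nor any descendant is in the conditioning set).
  P2: blocked at collider Hospital (neither it nor any descendant is in the conditioning set).
  P3: open — no interior node is in the conditioning set.
  P4: blocked at collider Hospital (neither it nor any descendant is in the conditioning set).
{Biomarker} does not satisfy the backdoor criterion.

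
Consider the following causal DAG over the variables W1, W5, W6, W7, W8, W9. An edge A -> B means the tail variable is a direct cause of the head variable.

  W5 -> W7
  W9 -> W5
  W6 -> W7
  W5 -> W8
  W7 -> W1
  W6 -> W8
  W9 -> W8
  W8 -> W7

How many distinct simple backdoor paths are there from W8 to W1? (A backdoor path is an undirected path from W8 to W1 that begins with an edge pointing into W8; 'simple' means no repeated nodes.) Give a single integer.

3

A backdoor path from W8 to W1 is any simple undirected path whose first edge points into W8 (i.e. leaves W8 via a parent).
Parents of W8: {W5, W6, W9}.
Enumerating:
  P1: W8 <- W9 -> W5 -> W7 -> W1
  P2: W8 <- W6 -> W7 -> W1
  P3: W8 <- W5 -> W7 -> W1
That exhausts the simple backdoor paths. Count: 3.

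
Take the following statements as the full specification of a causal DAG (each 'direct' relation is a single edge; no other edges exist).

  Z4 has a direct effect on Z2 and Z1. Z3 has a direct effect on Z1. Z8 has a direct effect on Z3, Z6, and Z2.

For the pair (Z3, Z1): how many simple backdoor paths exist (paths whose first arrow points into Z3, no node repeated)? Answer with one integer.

A backdoor path from Z3 to Z1 is any simple undirected path whose first edge points into Z3 (i.e. leaves Z3 via a parent).
Parents of Z3: {Z8}.
Enumerating:
  P1: Z3 <- Z8 -> Z2 <- Z4 -> Z1
That exhausts the simple backdoor paths. Count: 1.

1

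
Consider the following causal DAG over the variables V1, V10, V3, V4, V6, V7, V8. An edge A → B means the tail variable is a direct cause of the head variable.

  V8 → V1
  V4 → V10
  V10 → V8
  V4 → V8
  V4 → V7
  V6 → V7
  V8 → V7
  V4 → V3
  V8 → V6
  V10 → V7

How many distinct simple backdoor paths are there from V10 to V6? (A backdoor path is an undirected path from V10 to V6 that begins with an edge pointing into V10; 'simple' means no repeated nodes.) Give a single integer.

4

A backdoor path from V10 to V6 is any simple undirected path whose first edge points into V10 (i.e. leaves V10 via a parent).
Parents of V10: {V4}.
Enumerating:
  P1: V10 <- V4 -> V8 -> V6
  P2: V10 <- V4 -> V8 -> V7 <- V6
  P3: V10 <- V4 -> V7 <- V8 -> V6
  P4: V10 <- V4 -> V7 <- V6
That exhausts the simple backdoor paths. Count: 4.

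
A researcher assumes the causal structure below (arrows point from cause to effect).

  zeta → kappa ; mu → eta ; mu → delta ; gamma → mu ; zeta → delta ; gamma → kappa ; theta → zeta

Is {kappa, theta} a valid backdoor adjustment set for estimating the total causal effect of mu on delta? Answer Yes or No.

No

Backdoor paths from mu to delta (paths whose first edge points into mu):
  P1: mu <- gamma -> kappa <- zeta -> delta
Condition 1 (no descendant of mu in the set): holds — descendants of mu are {delta, eta}; none are in {kappa, theta}.
Condition 2 (every backdoor path blocked by {kappa, theta}):
  P1: open — collider(s) kappa are conditioned on (or have a conditioned descendant) and no non-collider on the path is in the set.
{kappa, theta} does not satisfy the backdoor criterion.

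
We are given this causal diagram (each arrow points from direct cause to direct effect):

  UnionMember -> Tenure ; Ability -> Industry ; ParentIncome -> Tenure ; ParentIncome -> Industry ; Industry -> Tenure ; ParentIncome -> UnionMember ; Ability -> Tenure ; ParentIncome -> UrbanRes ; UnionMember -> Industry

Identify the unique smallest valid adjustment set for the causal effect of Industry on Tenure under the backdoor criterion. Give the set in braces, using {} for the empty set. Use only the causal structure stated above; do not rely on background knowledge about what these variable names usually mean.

Variables eligible for adjustment (non-descendants of Industry, excluding Industry and Tenure): {Ability, ParentIncome, UnionMember, UrbanRes}.
Backdoor paths from Industry to Tenure:
  P1: Industry <- ParentIncome -> UnionMember -> Tenure
  P2: Industry <- ParentIncome -> Tenure
  P3: Industry <- Ability -> Tenure
  P4: Industry <- UnionMember <- ParentIncome -> Tenure
  P5: Industry <- UnionMember -> Tenure
The empty set is not sufficient: P1 (Industry <- ParentIncome -> UnionMember -> Tenure) has no collider blocking it and no conditioned non-collider, so it is open.
Try {Ability, ParentIncome, UnionMember}:
  P1: blocked at fork node ParentIncome ∈ conditioning set.
  P2: blocked at fork node ParentIncome ∈ conditioning set.
  P3: blocked at fork node Ability ∈ conditioning set.
  P4: blocked at chain node UnionMember ∈ conditioning set.
  P5: blocked at fork node UnionMember ∈ conditioning set.
{Ability, ParentIncome, UnionMember} contains no descendant of Industry and blocks every backdoor path.
Every element of {Ability, ParentIncome, UnionMember} is needed (dropping Ability leaves P3 open; dropping ParentIncome leaves P2 open; dropping UnionMember leaves P5 open), so no proper subset is valid.
Among all size-3 subsets of the eligible variables, only {Ability, ParentIncome, UnionMember} blocks every backdoor path, so it is the unique smallest valid adjustment set.

{Ability, ParentIncome, UnionMember}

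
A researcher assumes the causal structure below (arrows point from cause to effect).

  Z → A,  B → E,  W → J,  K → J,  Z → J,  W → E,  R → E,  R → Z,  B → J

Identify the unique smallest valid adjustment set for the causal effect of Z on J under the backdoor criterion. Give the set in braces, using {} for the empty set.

{}

Variables eligible for adjustment (non-descendants of Z, excluding Z and J): {B, E, K, R, W}.
Backdoor paths from Z to J:
  P1: Z <- R -> E <- W -> J
  P2: Z <- R -> E <- B -> J
Each backdoor path contains an unconditioned collider, so every path is already blocked with the empty conditioning set:
  P1: blocked at collider E (neither it nor any descendant is in the conditioning set).
  P2: blocked at collider E (neither it nor any descendant is in the conditioning set).
The empty set is therefore the unique smallest valid set.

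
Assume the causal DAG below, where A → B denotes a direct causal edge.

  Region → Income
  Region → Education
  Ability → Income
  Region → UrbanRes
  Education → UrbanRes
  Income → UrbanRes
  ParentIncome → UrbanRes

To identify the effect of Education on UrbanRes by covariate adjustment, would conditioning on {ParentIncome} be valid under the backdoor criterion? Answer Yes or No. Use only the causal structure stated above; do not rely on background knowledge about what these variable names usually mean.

No

Backdoor paths from Education to UrbanRes (paths whose first edge points into Education):
  P1: Education <- Region -> Income -> UrbanRes
  P2: Education <- Region -> UrbanRes
Condition 1 (no descendant of Education in the set): holds — descendants of Education are {UrbanRes}; none are in {ParentIncome}.
Condition 2 (every backdoor path blocked by {ParentIncome}):
  P1: open — no interior node is in the conditioning set.
  P2: open — no interior node is in the conditioning set.
{ParentIncome} does not satisfy the backdoor criterion.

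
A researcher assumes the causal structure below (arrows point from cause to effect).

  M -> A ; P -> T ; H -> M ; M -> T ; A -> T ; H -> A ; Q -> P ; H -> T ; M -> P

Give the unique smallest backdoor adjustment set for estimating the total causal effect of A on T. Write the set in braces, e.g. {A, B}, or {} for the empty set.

{H, M}

Variables eligible for adjustment (non-descendants of A, excluding A and T): {H, M, P, Q}.
Backdoor paths from A to T:
  P1: A <- H -> M -> P -> T
  P2: A <- H -> M -> T
  P3: A <- H -> T
  P4: A <- M <- H -> T
  P5: A <- M -> P -> T
  P6: A <- M -> T
The empty set is not sufficient: P1 (A <- H -> M -> P -> T) has no collider blocking it and no conditioned non-collider, so it is open.
Try {H, M}:
  P1: blocked at fork node H ∈ conditioning set.
  P2: blocked at fork node H ∈ conditioning set.
  P3: blocked at fork node H ∈ conditioning set.
  P4: blocked at chain node M ∈ conditioning set.
  P5: blocked at fork node M ∈ conditioning set.
  P6: blocked at fork node M ∈ conditioning set.
{H, M} contains no descendant of A and blocks every backdoor path.
Every element of {H, M} is needed (dropping H leaves P3 open; dropping M leaves P5 open), so no proper subset is valid.
Among all size-2 subsets of the eligible variables, only {H, M} blocks every backdoor path, so it is the unique smallest valid adjustment set.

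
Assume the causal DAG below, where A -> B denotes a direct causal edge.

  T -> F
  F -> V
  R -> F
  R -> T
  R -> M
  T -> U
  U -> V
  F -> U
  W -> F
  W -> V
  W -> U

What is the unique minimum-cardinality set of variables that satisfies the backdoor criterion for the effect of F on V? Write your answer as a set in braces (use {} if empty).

Variables eligible for adjustment (non-descendants of F, excluding F and V): {M, R, T, W}.
Backdoor paths from F to V:
  P1: F <- W -> U -> V
  P2: F <- W -> V
  P3: F <- R -> T -> U <- W -> V
  P4: F <- R -> T -> U -> V
  P5: F <- T -> U <- W -> V
  P6: F <- T -> U -> V
The empty set is not sufficient: P1 (F <- W -> U -> V) has no collider blocking it and no conditioned non-collider, so it is open.
Try {T, W}:
  P1: blocked at fork node W ∈ conditioning set.
  P2: blocked at fork node W ∈ conditioning set.
  P3: blocked at chain node T ∈ conditioning set.
  P4: blocked at chain node T ∈ conditioning set.
  P5: blocked at fork node T ∈ conditioning set.
  P6: blocked at fork node T ∈ conditioning set.
{T, W} contains no descendant of F and blocks every backdoor path.
Every element of {T, W} is needed (dropping T leaves P4 open; dropping W leaves P1 open), so no proper subset is valid.
Among all size-2 subsets of the eligible variables, only {T, W} blocks every backdoor path, so it is the unique smallest valid adjustment set.

{T, W}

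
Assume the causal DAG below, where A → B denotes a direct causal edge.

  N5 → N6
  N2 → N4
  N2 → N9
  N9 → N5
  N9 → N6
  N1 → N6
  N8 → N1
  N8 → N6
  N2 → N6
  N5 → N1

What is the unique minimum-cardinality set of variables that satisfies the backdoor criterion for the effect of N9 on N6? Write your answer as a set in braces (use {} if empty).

Variables eligible for adjustment (non-descendants of N9, excluding N9 and N6): {N2, N4, N8}.
Backdoor paths from N9 to N6:
  P1: N9 <- N2 -> N6
The empty set is not sufficient: P1 (N9 <- N2 -> N6) has no collider blocking it and no conditioned non-collider, so it is open.
Try {N2}:
  P1: blocked at fork node N2 ∈ conditioning set.
{N2} contains no descendant of N9 and blocks every backdoor path.
No other singleton works — e.g. {N8} leaves P1 open — so {N2} is the unique smallest valid adjustment set.

{N2}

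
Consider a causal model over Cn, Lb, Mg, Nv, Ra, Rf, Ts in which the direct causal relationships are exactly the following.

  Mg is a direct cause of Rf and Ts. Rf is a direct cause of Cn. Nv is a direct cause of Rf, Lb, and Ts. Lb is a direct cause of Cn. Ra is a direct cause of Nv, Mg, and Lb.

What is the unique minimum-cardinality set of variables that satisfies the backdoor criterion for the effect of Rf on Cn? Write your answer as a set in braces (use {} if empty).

Variables eligible for adjustment (non-descendants of Rf, excluding Rf and Cn): {Lb, Mg, Nv, Ra, Ts}.
Backdoor paths from Rf to Cn:
  P1: Rf <- Nv <- Ra -> Lb -> Cn
  P2: Rf <- Nv -> Ts <- Mg <- Ra -> Lb -> Cn
  P3: Rf <- Nv -> Lb -> Cn
  P4: Rf <- Mg <- Ra -> Nv -> Lb -> Cn
  P5: Rf <- Mg <- Ra -> Lb -> Cn
  P6: Rf <- Mg -> Ts <- Nv <- Ra -> Lb -> Cn
  P7: Rf <- Mg -> Ts <- Nv -> Lb -> Cn
The empty set is not sufficient: P1 (Rf <- Nv <- Ra -> Lb -> Cn) has no collider blocking it and no conditioned non-collider, so it is open.
Try {Lb}:
  P1: blocked at chain node Lb ∈ conditioning set.
  P2: blocked at collider Ts (neither it nor any descendant is in the conditioning set).
  P3: blocked at chain node Lb ∈ conditioning set.
  P4: blocked at chain node Lb ∈ conditioning set.
  P5: blocked at chain node Lb ∈ conditioning set.
  P6: blocked at collider Ts (neither it nor any descendant is in the conditioning set).
  P7: blocked at collider Ts (neither it nor any descendant is in the conditioning set).
{Lb} contains no descendant of Rf and blocks every backdoor path.
No other singleton works — e.g. {Ra} leaves P3 open — so {Lb} is the unique smallest valid adjustment set.

{Lb}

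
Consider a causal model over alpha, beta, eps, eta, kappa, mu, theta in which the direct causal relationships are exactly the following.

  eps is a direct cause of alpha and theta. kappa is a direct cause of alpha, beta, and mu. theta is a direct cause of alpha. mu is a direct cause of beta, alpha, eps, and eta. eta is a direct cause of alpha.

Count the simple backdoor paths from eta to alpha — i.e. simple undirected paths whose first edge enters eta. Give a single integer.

5

A backdoor path from eta to alpha is any simple undirected path whose first edge points into eta (i.e. leaves eta via a parent).
Parents of eta: {mu}.
Enumerating:
  P1: eta <- mu <- kappa -> alpha
  P2: eta <- mu -> eps -> theta -> alpha
  P3: eta <- mu -> eps -> alpha
  P4: eta <- mu -> beta <- kappa -> alpha
  P5: eta <- mu -> alpha
That exhausts the simple backdoor paths. Count: 5.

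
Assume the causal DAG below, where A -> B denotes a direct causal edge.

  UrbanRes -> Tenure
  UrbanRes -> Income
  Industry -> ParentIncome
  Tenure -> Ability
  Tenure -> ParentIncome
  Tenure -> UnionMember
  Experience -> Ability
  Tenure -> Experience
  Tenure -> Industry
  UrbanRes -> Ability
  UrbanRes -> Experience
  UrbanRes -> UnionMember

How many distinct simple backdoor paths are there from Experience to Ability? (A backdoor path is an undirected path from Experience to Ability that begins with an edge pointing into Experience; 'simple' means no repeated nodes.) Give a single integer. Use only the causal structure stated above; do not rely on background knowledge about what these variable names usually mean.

A backdoor path from Experience to Ability is any simple undirected path whose first edge points into Experience (i.e. leaves Experience via a parent).
Parents of Experience: {Tenure, UrbanRes}.
Enumerating:
  P1: Experience <- UrbanRes -> Tenure -> Ability
  P2: Experience <- UrbanRes -> UnionMember <- Tenure -> Ability
  P3: Experience <- UrbanRes -> Ability
  P4: Experience <- Tenure <- UrbanRes -> Ability
  P5: Experience <- Tenure -> UnionMember <- UrbanRes -> Ability
  P6: Experience <- Tenure -> Ability
That exhausts the simple backdoor paths. Count: 6.

6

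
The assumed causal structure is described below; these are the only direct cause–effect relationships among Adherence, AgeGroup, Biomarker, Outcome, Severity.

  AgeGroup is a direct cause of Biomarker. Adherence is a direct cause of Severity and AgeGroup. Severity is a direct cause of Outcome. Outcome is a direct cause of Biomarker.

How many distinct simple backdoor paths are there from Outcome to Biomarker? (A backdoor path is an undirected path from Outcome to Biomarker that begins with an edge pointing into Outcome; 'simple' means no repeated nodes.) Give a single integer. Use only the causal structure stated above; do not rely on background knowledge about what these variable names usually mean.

1

A backdoor path from Outcome to Biomarker is any simple undirected path whose first edge points into Outcome (i.e. leaves Outcome via a parent).
Parents of Outcome: {Severity}.
Enumerating:
  P1: Outcome <- Severity <- Adherence -> AgeGroup -> Biomarker
That exhausts the simple backdoor paths. Count: 1.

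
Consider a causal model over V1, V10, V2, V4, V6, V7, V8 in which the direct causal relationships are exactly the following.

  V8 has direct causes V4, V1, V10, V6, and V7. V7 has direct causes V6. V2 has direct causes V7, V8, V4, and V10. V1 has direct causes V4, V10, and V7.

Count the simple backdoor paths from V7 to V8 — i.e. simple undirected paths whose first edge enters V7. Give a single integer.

A backdoor path from V7 to V8 is any simple undirected path whose first edge points into V7 (i.e. leaves V7 via a parent).
Parents of V7: {V6}.
Enumerating:
  P1: V7 <- V6 -> V8
That exhausts the simple backdoor paths. Count: 1.

1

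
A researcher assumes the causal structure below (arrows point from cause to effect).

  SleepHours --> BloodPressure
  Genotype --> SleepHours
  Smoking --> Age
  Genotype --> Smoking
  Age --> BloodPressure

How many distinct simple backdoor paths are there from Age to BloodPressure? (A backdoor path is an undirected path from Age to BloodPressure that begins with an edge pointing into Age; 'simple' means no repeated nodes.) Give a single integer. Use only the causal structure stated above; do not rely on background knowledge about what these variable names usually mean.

1

A backdoor path from Age to BloodPressure is any simple undirected path whose first edge points into Age (i.e. leaves Age via a parent).
Parents of Age: {Smoking}.
Enumerating:
  P1: Age <- Smoking <- Genotype -> SleepHours -> BloodPressure
That exhausts the simple backdoor paths. Count: 1.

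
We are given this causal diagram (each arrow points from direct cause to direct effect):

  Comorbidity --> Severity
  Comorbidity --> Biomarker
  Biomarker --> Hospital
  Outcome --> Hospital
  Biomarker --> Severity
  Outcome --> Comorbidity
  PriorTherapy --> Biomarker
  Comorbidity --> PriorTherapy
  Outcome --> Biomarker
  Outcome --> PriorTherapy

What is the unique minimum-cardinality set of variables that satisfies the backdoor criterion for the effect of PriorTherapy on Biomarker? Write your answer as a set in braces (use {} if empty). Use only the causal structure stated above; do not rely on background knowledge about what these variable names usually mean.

Variables eligible for adjustment (non-descendants of PriorTherapy, excluding PriorTherapy and Biomarker): {Comorbidity, Outcome}.
Backdoor paths from PriorTherapy to Biomarker:
  P1: PriorTherapy <- Outcome -> Comorbidity -> Biomarker
  P2: PriorTherapy <- Outcome -> Comorbidity -> Severity <- Biomarker
  P3: PriorTherapy <- Outcome -> Biomarker
  P4: PriorTherapy <- Outcome -> Hospital <- Biomarker
  P5: PriorTherapy <- Comorbidity <- Outcome -> Biomarker
  P6: PriorTherapy <- Comorbidity <- Outcome -> Hospital <- Biomarker
  P7: PriorTherapy <- Comorbidity -> Biomarker
  P8: PriorTherapy <- Comorbidity -> Severity <- Biomarker
The empty set is not sufficient: P1 (PriorTherapy <- Outcome -> Comorbidity -> Biomarker) has no collider blocking it and no conditioned non-collider, so it is open.
Try {Comorbidity, Outcome}:
  P1: blocked at fork node Outcome ∈ conditioning set.
  P2: blocked at fork node Outcome ∈ conditioning set.
  P3: blocked at fork node Outcome ∈ conditioning set.
  P4: blocked at fork node Outcome ∈ conditioning set.
  P5: blocked at chain node Comorbidity ∈ conditioning set.
  P6: blocked at chain node Comorbidity ∈ conditioning set.
  P7: blocked at fork node Comorbidity ∈ conditioning set.
  P8: blocked at fork node Comorbidity ∈ conditioning set.
{Comorbidity, Outcome} contains no descendant of PriorTherapy and blocks every backdoor path.
Every element of {Comorbidity, Outcome} is needed (dropping Comorbidity leaves P7 open; dropping Outcome leaves P3 open), so no proper subset is valid.
Among all size-2 subsets of the eligible variables, only {Comorbidity, Outcome} blocks every backdoor path, so it is the unique smallest valid adjustment set.

{Comorbidity, Outcome}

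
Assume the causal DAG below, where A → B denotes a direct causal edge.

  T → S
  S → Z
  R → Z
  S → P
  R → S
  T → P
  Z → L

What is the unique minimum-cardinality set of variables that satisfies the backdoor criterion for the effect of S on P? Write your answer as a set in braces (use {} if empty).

{T}

Variables eligible for adjustment (non-descendants of S, excluding S and P): {R, T}.
Backdoor paths from S to P:
  P1: S <- T -> P
The empty set is not sufficient: P1 (S <- T -> P) has no collider blocking it and no conditioned non-collider, so it is open.
Try {T}:
  P1: blocked at fork node T ∈ conditioning set.
{T} contains no descendant of S and blocks every backdoor path.
No other singleton works — e.g. {R} leaves P1 open — so {T} is the unique smallest valid adjustment set.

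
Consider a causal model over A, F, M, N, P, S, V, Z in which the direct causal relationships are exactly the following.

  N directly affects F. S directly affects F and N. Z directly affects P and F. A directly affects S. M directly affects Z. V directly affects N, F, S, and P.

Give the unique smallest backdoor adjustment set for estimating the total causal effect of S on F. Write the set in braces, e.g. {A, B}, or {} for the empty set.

{V}

Variables eligible for adjustment (non-descendants of S, excluding S and F): {A, M, P, V, Z}.
Backdoor paths from S to F:
  P1: S <- V -> N -> F
  P2: S <- V -> F
  P3: S <- V -> P <- Z -> F
The empty set is not sufficient: P1 (S <- V -> N -> F) has no collider blocking it and no conditioned non-collider, so it is open.
Try {V}:
  P1: blocked at fork node V ∈ conditioning set.
  P2: blocked at fork node V ∈ conditioning set.
  P3: blocked at fork node V ∈ conditioning set.
{V} contains no descendant of S and blocks every backdoor path.
No other singleton works — e.g. {A} leaves P1 open — so {V} is the unique smallest valid adjustment set.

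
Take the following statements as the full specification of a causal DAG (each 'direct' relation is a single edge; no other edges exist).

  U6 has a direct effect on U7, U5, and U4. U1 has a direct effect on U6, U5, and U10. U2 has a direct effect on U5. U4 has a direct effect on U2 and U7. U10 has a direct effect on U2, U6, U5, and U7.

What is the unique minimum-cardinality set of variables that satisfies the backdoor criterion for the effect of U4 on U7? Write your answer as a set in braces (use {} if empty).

Variables eligible for adjustment (non-descendants of U4, excluding U4 and U7): {U1, U10, U6}.
Backdoor paths from U4 to U7:
  P1: U4 <- U6 <- U1 -> U10 -> U7
  P2: U4 <- U6 <- U1 -> U5 <- U10 -> U7
  P3: U4 <- U6 <- U1 -> U5 <- U2 <- U10 -> U7
  P4: U4 <- U6 <- U10 -> U7
  P5: U4 <- U6 -> U5 <- U1 -> U10 -> U7
  P6: U4 <- U6 -> U5 <- U10 -> U7
  P7: U4 <- U6 -> U5 <- U2 <- U10 -> U7
  P8: U4 <- U6 -> U7
The empty set is not sufficient: P1 (U4 <- U6 <- U1 -> U10 -> U7) has no collider blocking it and no conditioned non-collider, so it is open.
Try {U6}:
  P1: blocked at chain node U6 ∈ conditioning set.
  P2: blocked at chain node U6 ∈ conditioning set.
  P3: blocked at chain node U6 ∈ conditioning set.
  P4: blocked at chain node U6 ∈ conditioning set.
  P5: blocked at fork node U6 ∈ conditioning set.
  P6: blocked at fork node U6 ∈ conditioning set.
  P7: blocked at fork node U6 ∈ conditioning set.
  P8: blocked at fork node U6 ∈ conditioning set.
{U6} contains no descendant of U4 and blocks every backdoor path.
No other singleton works — e.g. {U1} leaves P4 open — so {U6} is the unique smallest valid adjustment set.

{U6}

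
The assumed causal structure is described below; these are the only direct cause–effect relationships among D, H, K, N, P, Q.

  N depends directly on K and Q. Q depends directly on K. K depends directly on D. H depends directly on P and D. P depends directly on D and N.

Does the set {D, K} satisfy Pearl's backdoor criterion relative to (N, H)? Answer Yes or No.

Yes

Backdoor paths from N to H (paths whose first edge points into N):
  P1: N <- K <- D -> P -> H
  P2: N <- K <- D -> H
  P3: N <- Q <- K <- D -> P -> H
  P4: N <- Q <- K <- D -> H
Condition 1 (no descendant of N in the set): holds — descendants of N are {H, P}; none are in {D, K}.
Condition 2 (every backdoor path blocked by {D, K}):
  P1: blocked at chain node K ∈ conditioning set.
  P2: blocked at chain node K ∈ conditioning set.
  P3: blocked at chain node K ∈ conditioning set.
  P4: blocked at chain node K ∈ conditioning set.
{D, K} satisfies the backdoor criterion.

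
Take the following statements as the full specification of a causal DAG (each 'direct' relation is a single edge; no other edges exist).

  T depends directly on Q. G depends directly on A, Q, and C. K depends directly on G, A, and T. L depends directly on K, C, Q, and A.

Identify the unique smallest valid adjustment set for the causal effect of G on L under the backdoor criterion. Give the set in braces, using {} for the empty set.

{A, C, Q}

Variables eligible for adjustment (non-descendants of G, excluding G and L): {A, C, Q, T}.
Backdoor paths from G to L:
  P1: G <- Q -> T -> K <- A -> L
  P2: G <- Q -> T -> K -> L
  P3: G <- Q -> L
  P4: G <- C -> L
  P5: G <- A -> K <- T <- Q -> L
  P6: G <- A -> K -> L
  P7: G <- A -> L
The empty set is not sufficient: P2 (G <- Q -> T -> K -> L) has no collider blocking it and no conditioned non-collider, so it is open.
Try {A, C, Q}:
  P1: blocked at fork node Q ∈ conditioning set.
  P2: blocked at fork node Q ∈ conditioning set.
  P3: blocked at fork node Q ∈ conditioning set.
  P4: blocked at fork node C ∈ conditioning set.
  P5: blocked at fork node A ∈ conditioning set.
  P6: blocked at fork node A ∈ conditioning set.
  P7: blocked at fork node A ∈ conditioning set.
{A, C, Q} contains no descendant of G and blocks every backdoor path.
Every element of {A, C, Q} is needed (dropping A leaves P6 open; dropping C leaves P4 open; dropping Q leaves P2 open), so no proper subset is valid.
Among all size-3 subsets of the eligible variables, only {A, C, Q} blocks every backdoor path, so it is the unique smallest valid adjustment set.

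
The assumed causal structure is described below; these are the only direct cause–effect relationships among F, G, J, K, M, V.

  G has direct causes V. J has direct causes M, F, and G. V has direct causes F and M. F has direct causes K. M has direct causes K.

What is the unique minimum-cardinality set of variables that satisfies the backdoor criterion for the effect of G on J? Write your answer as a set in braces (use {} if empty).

Variables eligible for adjustment (non-descendants of G, excluding G and J): {F, K, M, V}.
Backdoor paths from G to J:
  P1: G <- V <- F <- K -> M -> J
  P2: G <- V <- F -> J
  P3: G <- V <- M <- K -> F -> J
  P4: G <- V <- M -> J
The empty set is not sufficient: P1 (G <- V <- F <- K -> M -> J) has no collider blocking it and no conditioned non-collider, so it is open.
Try {V}:
  P1: blocked at chain node V ∈ conditioning set.
  P2: blocked at chain node V ∈ conditioning set.
  P3: blocked at chain node V ∈ conditioning set.
  P4: blocked at chain node V ∈ conditioning set.
{V} contains no descendant of G and blocks every backdoor path.
No other singleton works — e.g. {K} leaves P2 open — so {V} is the unique smallest valid adjustment set.

{V}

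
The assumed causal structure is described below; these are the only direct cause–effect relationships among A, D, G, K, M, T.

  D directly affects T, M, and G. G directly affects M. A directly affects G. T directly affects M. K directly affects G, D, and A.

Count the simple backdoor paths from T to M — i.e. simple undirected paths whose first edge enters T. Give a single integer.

A backdoor path from T to M is any simple undirected path whose first edge points into T (i.e. leaves T via a parent).
Parents of T: {D}.
Enumerating:
  P1: T <- D <- K -> A -> G -> M
  P2: T <- D <- K -> G -> M
  P3: T <- D -> G -> M
  P4: T <- D -> M
That exhausts the simple backdoor paths. Count: 4.

4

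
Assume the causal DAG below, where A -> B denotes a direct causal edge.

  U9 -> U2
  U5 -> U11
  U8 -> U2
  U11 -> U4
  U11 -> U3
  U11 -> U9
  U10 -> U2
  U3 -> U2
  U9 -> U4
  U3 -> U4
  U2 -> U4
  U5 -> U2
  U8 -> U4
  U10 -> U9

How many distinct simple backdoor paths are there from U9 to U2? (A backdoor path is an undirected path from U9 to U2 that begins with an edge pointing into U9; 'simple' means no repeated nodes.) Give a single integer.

8

A backdoor path from U9 to U2 is any simple undirected path whose first edge points into U9 (i.e. leaves U9 via a parent).
Parents of U9: {U10, U11}.
Enumerating:
  P1: U9 <- U10 -> U2
  P2: U9 <- U11 <- U5 -> U2
  P3: U9 <- U11 -> U3 -> U2
  P4: U9 <- U11 -> U3 -> U4 <- U8 -> U2
  P5: U9 <- U11 -> U3 -> U4 <- U2
  P6: U9 <- U11 -> U4 <- U8 -> U2
  P7: U9 <- U11 -> U4 <- U3 -> U2
  P8: U9 <- U11 -> U4 <- U2
That exhausts the simple backdoor paths. Count: 8.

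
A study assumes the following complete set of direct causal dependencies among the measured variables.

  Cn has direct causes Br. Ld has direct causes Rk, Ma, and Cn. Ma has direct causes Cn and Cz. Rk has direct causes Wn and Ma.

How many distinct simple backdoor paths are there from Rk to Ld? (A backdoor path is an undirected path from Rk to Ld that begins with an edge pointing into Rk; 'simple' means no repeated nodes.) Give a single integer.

A backdoor path from Rk to Ld is any simple undirected path whose first edge points into Rk (i.e. leaves Rk via a parent).
Parents of Rk: {Ma, Wn}.
Enumerating:
  P1: Rk <- Ma <- Cn -> Ld
  P2: Rk <- Ma -> Ld
That exhausts the simple backdoor paths. Count: 2.

2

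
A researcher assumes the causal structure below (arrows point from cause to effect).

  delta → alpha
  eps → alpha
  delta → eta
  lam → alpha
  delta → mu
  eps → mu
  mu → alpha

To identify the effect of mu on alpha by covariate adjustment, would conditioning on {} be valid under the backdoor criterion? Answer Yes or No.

Backdoor paths from mu to alpha (paths whose first edge points into mu):
  P1: mu <- eps -> alpha
  P2: mu <- delta -> alpha
Condition 1 (no descendant of mu in the set): holds — descendants of mu are {alpha}; none are in {}.
Condition 2 (every backdoor path blocked by {}):
  P1: open — no interior node is in the conditioning set.
  P2: open — no interior node is in the conditioning set.
{} does not satisfy the backdoor criterion.

No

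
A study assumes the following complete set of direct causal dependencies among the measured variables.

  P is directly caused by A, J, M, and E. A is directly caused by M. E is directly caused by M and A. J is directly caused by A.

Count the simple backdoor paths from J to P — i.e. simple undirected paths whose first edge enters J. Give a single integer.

5

A backdoor path from J to P is any simple undirected path whose first edge points into J (i.e. leaves J via a parent).
Parents of J: {A}.
Enumerating:
  P1: J <- A <- M -> E -> P
  P2: J <- A <- M -> P
  P3: J <- A -> E <- M -> P
  P4: J <- A -> E -> P
  P5: J <- A -> P
That exhausts the simple backdoor paths. Count: 5.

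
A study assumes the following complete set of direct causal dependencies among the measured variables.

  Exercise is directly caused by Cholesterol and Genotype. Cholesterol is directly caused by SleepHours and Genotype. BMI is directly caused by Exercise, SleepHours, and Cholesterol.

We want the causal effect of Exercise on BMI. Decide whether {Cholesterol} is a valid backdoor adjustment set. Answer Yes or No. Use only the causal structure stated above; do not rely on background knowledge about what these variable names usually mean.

Backdoor paths from Exercise to BMI (paths whose first edge points into Exercise):
  P1: Exercise <- Genotype -> Cholesterol <- SleepHours -> BMI
  P2: Exercise <- Genotype -> Cholesterol -> BMI
  P3: Exercise <- Cholesterol <- SleepHours -> BMI
  P4: Exercise <- Cholesterol -> BMI
Condition 1 (no descendant of Exercise in the set): holds — descendants of Exercise are {BMI}; none are in {Cholesterol}.
Condition 2 (every backdoor path blocked by {Cholesterol}):
  P1: open — collider(s) Cholesterol are conditioned on (or have a conditioned descendant) and no non-collider on the path is in the set.
  P2: blocked at chain node Cholesterol ∈ conditioning set.
  P3: blocked at chain node Cholesterol ∈ conditioning set.
  P4: blocked at fork node Cholesterol ∈ conditioning set.
{Cholesterol} does not satisfy the backdoor criterion.

No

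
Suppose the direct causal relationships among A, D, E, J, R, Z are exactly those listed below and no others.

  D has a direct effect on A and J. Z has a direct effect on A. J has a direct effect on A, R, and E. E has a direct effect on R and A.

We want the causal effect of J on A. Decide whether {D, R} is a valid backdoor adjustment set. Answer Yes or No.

Backdoor paths from J to A (paths whose first edge points into J):
  P1: J <- D -> A
Condition 1 (no descendant of J in the set): FAILS — R is a descendant of J.
Condition 2 (every backdoor path blocked by {D, R}):
  P1: blocked at fork node D ∈ conditioning set.
{D, R} does not satisfy the backdoor criterion.

No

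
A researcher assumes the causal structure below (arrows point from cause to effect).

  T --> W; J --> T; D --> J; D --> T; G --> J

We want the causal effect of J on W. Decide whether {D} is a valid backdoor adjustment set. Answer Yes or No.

Yes

Backdoor paths from J to W (paths whose first edge points into J):
  P1: J <- D -> T -> W
Condition 1 (no descendant of J in the set): holds — descendants of J are {T, W}; none are in {D}.
Condition 2 (every backdoor path blocked by {D}):
  P1: blocked at fork node D ∈ conditioning set.
{D} satisfies the backdoor criterion.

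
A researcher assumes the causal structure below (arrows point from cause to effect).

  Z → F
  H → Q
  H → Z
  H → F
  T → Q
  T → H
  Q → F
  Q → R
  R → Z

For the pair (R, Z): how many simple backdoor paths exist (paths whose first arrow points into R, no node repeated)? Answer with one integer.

6

A backdoor path from R to Z is any simple undirected path whose first edge points into R (i.e. leaves R via a parent).
Parents of R: {Q}.
Enumerating:
  P1: R <- Q <- T -> H -> Z
  P2: R <- Q <- T -> H -> F <- Z
  P3: R <- Q <- H -> Z
  P4: R <- Q <- H -> F <- Z
  P5: R <- Q -> F <- H -> Z
  P6: R <- Q -> F <- Z
That exhausts the simple backdoor paths. Count: 6.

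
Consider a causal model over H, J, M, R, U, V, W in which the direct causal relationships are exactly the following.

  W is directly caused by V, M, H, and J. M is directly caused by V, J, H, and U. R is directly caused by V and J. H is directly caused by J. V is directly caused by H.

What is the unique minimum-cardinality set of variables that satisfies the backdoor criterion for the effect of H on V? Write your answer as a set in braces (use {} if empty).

Variables eligible for adjustment (non-descendants of H, excluding H and V): {J, U}.
Backdoor paths from H to V:
  P1: H <- J -> M <- V
  P2: H <- J -> M -> W <- V
  P3: H <- J -> W <- V
  P4: H <- J -> W <- M <- V
  P5: H <- J -> R <- V
Each backdoor path contains an unconditioned collider, so every path is already blocked with the empty conditioning set:
  P1: blocked at collider M (neither it nor any descendant is in the conditioning set).
  P2: blocked at collider W (neither it nor any descendant is in the conditioning set).
  P3: blocked at collider W (neither it nor any descendant is in the conditioning set).
  P4: blocked at collider W (neither it nor any descendant is in the conditioning set).
  P5: blocked at collider R (neither it nor any descendant is in the conditioning set).
The empty set is therefore the unique smallest valid set.

{}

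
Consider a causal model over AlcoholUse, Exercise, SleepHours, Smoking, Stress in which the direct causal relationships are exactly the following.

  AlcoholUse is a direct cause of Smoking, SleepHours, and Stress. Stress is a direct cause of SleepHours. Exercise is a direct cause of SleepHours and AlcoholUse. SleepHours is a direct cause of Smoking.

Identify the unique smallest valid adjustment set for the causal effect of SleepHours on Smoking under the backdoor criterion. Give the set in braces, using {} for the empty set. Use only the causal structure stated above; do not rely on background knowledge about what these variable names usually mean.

Variables eligible for adjustment (non-descendants of SleepHours, excluding SleepHours and Smoking): {AlcoholUse, Exercise, Stress}.
Backdoor paths from SleepHours to Smoking:
  P1: SleepHours <- Exercise -> AlcoholUse -> Smoking
  P2: SleepHours <- AlcoholUse -> Smoking
  P3: SleepHours <- Stress <- AlcoholUse -> Smoking
The empty set is not sufficient: P1 (SleepHours <- Exercise -> AlcoholUse -> Smoking) has no collider blocking it and no conditioned non-collider, so it is open.
Try {AlcoholUse}:
  P1: blocked at chain node AlcoholUse ∈ conditioning set.
  P2: blocked at fork node AlcoholUse ∈ conditioning set.
  P3: blocked at fork node AlcoholUse ∈ conditioning set.
{AlcoholUse} contains no descendant of SleepHours and blocks every backdoor path.
No other singleton works — e.g. {Exercise} leaves P2 open — so {AlcoholUse} is the unique smallest valid adjustment set.

{AlcoholUse}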